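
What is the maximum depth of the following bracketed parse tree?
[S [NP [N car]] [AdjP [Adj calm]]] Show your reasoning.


Count bracket nesting levels:
'[' at pos 0: depth = 1
'[' at pos 3: depth = 2
'[' at pos 7: depth = 3
'[' at pos 16: depth = 2
'[' at pos 22: depth = 3
Maximum depth reached: 3

3


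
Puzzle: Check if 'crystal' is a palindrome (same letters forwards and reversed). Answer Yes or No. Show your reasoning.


Forward: 'crystal'
Reversed: 'latsyrc'
They differ.

No


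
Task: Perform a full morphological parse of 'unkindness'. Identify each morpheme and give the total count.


Step 1: Identify prefix: 'un' (meaning: not/reverse)
Step 2: Identify root: 'kind'
Step 3: Identify suffix(es): 'ness'
Decomposition: un- (prefix: not/reverse) + kind (root) + -ness (suffix: state of)
Total morphemes: 3

3 morphemes (un- (prefix: not/reverse) + kind (root) + -ness (suffix: state of))


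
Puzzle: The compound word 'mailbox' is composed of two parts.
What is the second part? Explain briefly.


Split 'mailbox' into 'mail' + 'box'. The second part is 'box'.

box


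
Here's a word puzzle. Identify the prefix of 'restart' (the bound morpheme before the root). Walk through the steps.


The word 'restart' = 're' (prefix) + 'start' (root). The prefix is 're'.

re


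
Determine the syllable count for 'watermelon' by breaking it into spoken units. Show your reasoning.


Break 'watermelon' into syllables: wa-ter-mel-on -> wa | ter | mel | on = 4 syllables

4 syllables


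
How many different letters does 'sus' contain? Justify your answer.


Unique letters in 'sus': {s, u} = 2 distinct letters.

2


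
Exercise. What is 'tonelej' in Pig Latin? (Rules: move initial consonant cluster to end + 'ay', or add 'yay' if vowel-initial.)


'tonelej': move consonant cluster 't' to end and add 'ay': 'onelejtay'.

onelejtay


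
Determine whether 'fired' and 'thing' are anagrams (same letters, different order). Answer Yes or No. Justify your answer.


Sorted letters of 'fired': 'defir'
Sorted letters of 'thing': 'ghint'
They do not match.

No


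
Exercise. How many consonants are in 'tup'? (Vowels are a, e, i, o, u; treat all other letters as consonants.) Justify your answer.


Consonants in 'tup': t, p = 2 consonants.

2


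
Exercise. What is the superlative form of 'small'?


Apply superlative formation (add -est): 'small' -> 'smallest'.

smallest


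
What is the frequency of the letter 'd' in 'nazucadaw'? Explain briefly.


Letter 'd' in 'nazucadaw': found at position(s) 7 = 1 occurrence(s).

1


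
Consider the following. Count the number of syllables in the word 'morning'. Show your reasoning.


Break 'morning' into syllables: morn-ing -> morn | ing = 2 syllables

2 syllables


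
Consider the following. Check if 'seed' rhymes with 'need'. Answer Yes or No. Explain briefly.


Rime (stressed vowel + following sounds) of 'seed': -eed = /iːd/
Rime of 'need': -eed = /iːd/
/iːd/ and /iːd/ are the same ending sound, so the words rhyme.

Yes


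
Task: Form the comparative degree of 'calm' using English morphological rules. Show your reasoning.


Apply comparative formation (add -er): 'calm' -> 'calmer'.

calmer


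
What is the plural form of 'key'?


Apply rule: Add -s. 'key' becomes 'keys'.

keys


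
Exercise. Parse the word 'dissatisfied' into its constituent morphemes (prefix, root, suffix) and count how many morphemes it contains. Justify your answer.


Step 1: Identify prefix: 'dis' (meaning: not/apart)
Step 2: Identify root: 'satisfy'
Step 3: Identify suffix(es): 'ed'
Decomposition: dis- (prefix: not/apart) + satisfy (root) + -ed (suffix: past)
Total morphemes: 3

3 morphemes (dis- (prefix: not/apart) + satisfy (root) + -ed (suffix: past))


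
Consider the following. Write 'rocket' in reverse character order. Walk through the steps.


Reverse 'rocket' character by character: 'tekcor'.

tekcor


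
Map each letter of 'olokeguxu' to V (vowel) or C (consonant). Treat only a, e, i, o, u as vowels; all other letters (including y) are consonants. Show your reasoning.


Letter mapping: o = V, l = C, o = V, k = C, e = V, g = C, u = V, x = C, u = V.

VCVCVCVCV


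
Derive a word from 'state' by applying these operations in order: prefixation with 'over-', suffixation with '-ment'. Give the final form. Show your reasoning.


Step 1: Add prefix 'over-' to 'state' = 'overstate'
Step 2: Add suffix '-ment' to 'overstate' = 'overstatement'

overstatement


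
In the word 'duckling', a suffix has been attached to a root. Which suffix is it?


The word 'duckling' = 'duck' (root) + '-ling' (suffix). The suffix is '-ling'.

ling


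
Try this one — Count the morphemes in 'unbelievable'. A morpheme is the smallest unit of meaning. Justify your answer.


Decomposition: un- (prefix) + believe (root) + -able (suffix) = 3 morpheme(s)

3 morphemes


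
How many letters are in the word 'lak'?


Spell out 'lak' and number each letter: l(1), a(2), k(3). Total: 3 letters.

3


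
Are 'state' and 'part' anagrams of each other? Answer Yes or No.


Sorted letters of 'state': 'aestt'
Sorted letters of 'part': 'aprt'
They do not match.

No


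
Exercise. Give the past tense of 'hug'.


Apply rule: Double final consonant and add -ed. 'hug' becomes 'hugged'.

hugged


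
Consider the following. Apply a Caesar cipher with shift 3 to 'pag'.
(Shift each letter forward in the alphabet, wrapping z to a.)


Shift each letter by 3: p -> s, a -> d, g -> j. Result: 'sdj'.

sdj


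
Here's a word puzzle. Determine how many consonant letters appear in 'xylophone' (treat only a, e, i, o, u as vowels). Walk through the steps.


Consonants in 'xylophone': x, y, l, p, h, n = 6 consonants.

6


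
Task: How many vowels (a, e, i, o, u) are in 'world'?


Vowels in 'world': o = 1 vowels.

1


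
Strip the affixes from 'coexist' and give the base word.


Remove prefix 'co' from 'coexist' to get root 'exist'.

exist


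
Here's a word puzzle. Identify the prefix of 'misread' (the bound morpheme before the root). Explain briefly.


The word 'misread' = 'mis' (prefix) + 'read' (root). The prefix is 'mis'.

mis


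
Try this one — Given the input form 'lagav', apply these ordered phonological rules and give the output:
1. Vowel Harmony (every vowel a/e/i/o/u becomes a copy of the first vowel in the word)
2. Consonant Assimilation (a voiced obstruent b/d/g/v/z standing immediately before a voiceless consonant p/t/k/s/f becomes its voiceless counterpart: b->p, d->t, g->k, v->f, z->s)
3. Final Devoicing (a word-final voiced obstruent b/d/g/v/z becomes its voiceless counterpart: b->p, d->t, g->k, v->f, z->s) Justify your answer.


Starting form: 'lagav'
Rule 1: Vowel Harmony: all vowels already match. No change.
Rule 2: Consonant Assimilation: no voiced obstruent (b/d/g/v/z) stands immediately before a voiceless consonant (p/t/k/s/f). No change.
Rule 3: Final Devoicing: word-final voiced obstruent 'v' becomes voiceless 'f'. 'lagav' -> 'lagaf'
Final form: 'lagaf'

lagaf


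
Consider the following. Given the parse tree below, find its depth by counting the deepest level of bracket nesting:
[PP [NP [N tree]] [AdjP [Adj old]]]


Count bracket nesting levels:
'[' at pos 0: depth = 1
'[' at pos 4: depth = 2
'[' at pos 8: depth = 3
'[' at pos 18: depth = 2
'[' at pos 24: depth = 3
Maximum depth reached: 3

3


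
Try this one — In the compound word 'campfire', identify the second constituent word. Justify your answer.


Split 'campfire' into 'camp' + 'fire'. The second part is 'fire'.

fire


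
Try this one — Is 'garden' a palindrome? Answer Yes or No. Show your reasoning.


Forward: 'garden'
Reversed: 'nedrag'
They differ.

No


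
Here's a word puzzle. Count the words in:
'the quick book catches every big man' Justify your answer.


Split into words: the | quick | book | catches | every | big | man = 7 words.

7


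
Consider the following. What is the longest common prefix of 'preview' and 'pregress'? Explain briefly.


Compare from the start: 3 characters match: 'pre'. Mismatch at position 4: 'v' vs 'g'.

pre


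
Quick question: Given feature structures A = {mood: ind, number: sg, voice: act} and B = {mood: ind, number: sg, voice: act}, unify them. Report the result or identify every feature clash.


Compare features:
mood: A=ind vs B=ind -> unified: ind
number: A=sg vs B=sg -> unified: sg
voice: A=act vs B=act -> unified: act
No clashes found.

Unified: {mood: ind, number: sg, voice: act}


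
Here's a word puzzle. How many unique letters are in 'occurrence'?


Unique letters in 'occurrence': {c, e, n, o, r, u} = 6 distinct letters.

6


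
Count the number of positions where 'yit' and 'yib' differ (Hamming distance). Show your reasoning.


Alignment:
Position 1: 'y' vs 'y' = match
Position 2: 'i' vs 'i' = match
Position 3: 't' vs 'b' = DIFFER
Total differences: 1

1


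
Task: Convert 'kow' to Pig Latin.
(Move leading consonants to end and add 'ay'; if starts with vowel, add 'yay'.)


'kow': move consonant cluster 'k' to end and add 'ay': 'owkay'.

owkay


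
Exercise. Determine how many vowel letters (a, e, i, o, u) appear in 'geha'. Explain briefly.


Vowels in 'geha': e, a = 2 vowels.

2


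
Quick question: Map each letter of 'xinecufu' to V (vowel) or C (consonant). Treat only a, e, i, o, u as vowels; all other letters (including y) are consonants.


Letter mapping: x = C, i = V, n = C, e = V, c = C, u = V, f = C, u = V.

CVCVCVCV


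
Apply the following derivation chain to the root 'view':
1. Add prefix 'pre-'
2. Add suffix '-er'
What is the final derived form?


Step 1: Add prefix 'pre-' to 'view' = 'preview'
Step 2: Add suffix '-er' to 'preview' = 'previewer'

previewer


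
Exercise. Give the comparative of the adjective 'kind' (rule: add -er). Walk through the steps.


Apply comparative formation (add -er): 'kind' -> 'kinder'.

kinder


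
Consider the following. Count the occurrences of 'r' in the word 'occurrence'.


Letter 'r' in 'occurrence': found at position(s) 5, 6 = 2 occurrence(s).

2


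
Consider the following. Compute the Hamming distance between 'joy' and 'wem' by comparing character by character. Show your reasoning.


Alignment:
Position 1: 'j' vs 'w' = DIFFER
Position 2: 'o' vs 'e' = DIFFER
Position 3: 'y' vs 'm' = DIFFER
Total differences: 3

3


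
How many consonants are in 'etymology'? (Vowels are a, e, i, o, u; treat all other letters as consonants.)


Consonants in 'etymology': t, y, m, l, g, y = 6 consonants.

6


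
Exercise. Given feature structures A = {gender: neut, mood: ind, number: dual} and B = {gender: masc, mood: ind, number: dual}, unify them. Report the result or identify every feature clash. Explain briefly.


Compare features:
gender: A=neut vs B=masc -> CLASH
mood: A=ind vs B=ind -> unified: ind
number: A=dual vs B=dual -> unified: dual
Clash detected on feature 'gender' (neut vs masc); unification fails.

CLASH on 'gender' (neut vs masc)


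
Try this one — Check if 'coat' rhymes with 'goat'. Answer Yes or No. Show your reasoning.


Rime (stressed vowel + following sounds) of 'coat': -oat = /oʊt/
Rime of 'goat': -oat = /oʊt/
/oʊt/ and /oʊt/ are the same ending sound, so the words rhyme.

Yes


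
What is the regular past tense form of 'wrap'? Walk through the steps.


Apply rule: Double final consonant and add -ed. 'wrap' becomes 'wrapped'.

wrapped


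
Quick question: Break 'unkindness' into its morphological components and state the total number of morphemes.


Step 1: Identify prefix: 'un' (meaning: not/reverse)
Step 2: Identify root: 'kind'
Step 3: Identify suffix(es): 'ness'
Decomposition: un- (prefix: not/reverse) + kind (root) + -ness (suffix: state of)
Total morphemes: 3

3 morphemes (un- (prefix: not/reverse) + kind (root) + -ness (suffix: state of))


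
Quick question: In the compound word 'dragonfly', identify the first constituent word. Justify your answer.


Split 'dragonfly' into 'dragon' + 'fly'. The first part is 'dragon'.

dragon


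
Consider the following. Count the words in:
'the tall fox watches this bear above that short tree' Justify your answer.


Split into words: the | tall | fox | watches | this | bear | above | that | short | tree = 10 words.

10


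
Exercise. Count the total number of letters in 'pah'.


Spell out 'pah' and number each letter: p(1), a(2), h(3). Total: 3 letters.

3


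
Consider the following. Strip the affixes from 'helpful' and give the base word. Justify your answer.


Remove suffix '-ful' from 'helpful' to get root 'help'.

help


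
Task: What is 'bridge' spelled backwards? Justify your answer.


Reverse 'bridge' character by character: 'egdirb'.

egdirb


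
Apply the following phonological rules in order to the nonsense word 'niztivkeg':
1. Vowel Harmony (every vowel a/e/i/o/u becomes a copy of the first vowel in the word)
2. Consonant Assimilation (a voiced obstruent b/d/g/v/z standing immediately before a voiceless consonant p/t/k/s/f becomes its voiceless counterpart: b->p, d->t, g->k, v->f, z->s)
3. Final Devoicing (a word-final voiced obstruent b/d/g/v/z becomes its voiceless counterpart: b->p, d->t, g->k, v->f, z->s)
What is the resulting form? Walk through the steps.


Starting form: 'niztivkeg'
Rule 1: Vowel Harmony: all vowels become 'i' (matching first vowel). 'niztivkeg' -> 'niztivkig'
Rule 2: Consonant Assimilation: voiced obstruent before voiceless consonant becomes voiceless ('zt' -> 'st', 'vk' -> 'fk'). 'niztivkig' -> 'nistifkig'
Rule 3: Final Devoicing: word-final voiced obstruent 'g' becomes voiceless 'k'. 'nistifkig' -> 'nistifkik'
Final form: 'nistifkik'

nistifkik


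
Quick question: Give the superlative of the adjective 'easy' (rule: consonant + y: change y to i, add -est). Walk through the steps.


Apply superlative formation (consonant + y: change y to i, add -est): 'easy' -> 'easiest'.

easiest


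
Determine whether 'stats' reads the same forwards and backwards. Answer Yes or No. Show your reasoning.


Forward: 'stats'
Reversed: 'stats'
They are identical.

Yes


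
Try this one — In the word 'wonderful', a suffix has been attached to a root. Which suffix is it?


The word 'wonderful' = 'wonder' (root) + '-ful' (suffix). The suffix is '-ful'.

ful


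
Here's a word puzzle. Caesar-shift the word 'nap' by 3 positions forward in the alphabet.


Shift each letter by 3: n -> q, a -> d, p -> s. Result: 'qds'.

qds


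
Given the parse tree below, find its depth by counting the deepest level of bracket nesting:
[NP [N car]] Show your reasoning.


Count bracket nesting levels:
'[' at pos 0: depth = 1
'[' at pos 4: depth = 2
Maximum depth reached: 2

2


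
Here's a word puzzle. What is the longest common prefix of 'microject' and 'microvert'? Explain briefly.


Compare from the start: 5 characters match: 'micro'. Mismatch at position 6: 'j' vs 'v'.

micro


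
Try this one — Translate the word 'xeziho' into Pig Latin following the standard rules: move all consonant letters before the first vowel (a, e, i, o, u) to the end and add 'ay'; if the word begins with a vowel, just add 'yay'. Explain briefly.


'xeziho': move consonant cluster 'x' to end and add 'ay': 'ezihoxay'.

ezihoxay


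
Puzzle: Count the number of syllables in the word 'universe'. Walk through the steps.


Break 'universe' into syllables: u-ni-verse -> u | ni | verse = 3 syllables

3 syllables


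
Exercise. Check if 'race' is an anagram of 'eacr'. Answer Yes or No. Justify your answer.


Sorted letters of 'race': 'acer'
Sorted letters of 'eacr': 'acer'
They match.

Yes


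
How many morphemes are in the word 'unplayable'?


Decomposition: un- (prefix) + play (root) + -able (suffix) = 3 morpheme(s)

3 morphemes


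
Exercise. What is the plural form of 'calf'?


Apply rule: Change -f to -ves. 'calf' becomes 'calves'.

calves


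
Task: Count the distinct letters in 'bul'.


Unique letters in 'bul': {b, l, u} = 3 distinct letters.

3


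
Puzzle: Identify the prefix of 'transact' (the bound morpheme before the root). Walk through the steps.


The word 'transact' = 'trans' (prefix) + 'act' (root). The prefix is 'trans'.

trans


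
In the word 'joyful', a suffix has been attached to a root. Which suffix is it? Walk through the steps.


The word 'joyful' = 'joy' (root) + '-ful' (suffix). The suffix is '-ful'.

ful


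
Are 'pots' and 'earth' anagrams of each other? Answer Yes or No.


Sorted letters of 'pots': 'opst'
Sorted letters of 'earth': 'aehrt'
They do not match.

No


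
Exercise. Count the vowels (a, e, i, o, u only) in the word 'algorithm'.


Vowels in 'algorithm': a, o, i = 3 vowels.

3


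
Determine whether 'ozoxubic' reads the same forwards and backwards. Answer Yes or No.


Forward: 'ozoxubic'
Reversed: 'cibuxozo'
They differ.

No


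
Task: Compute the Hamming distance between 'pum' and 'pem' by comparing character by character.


Alignment:
Position 1: 'p' vs 'p' = match
Position 2: 'u' vs 'e' = DIFFER
Position 3: 'm' vs 'm' = match
Total differences: 1

1


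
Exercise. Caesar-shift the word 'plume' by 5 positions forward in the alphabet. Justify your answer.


Shift each letter by 5: p -> u, l -> q, u -> z, m -> r, e -> j. Result: 'uqzrj'.

uqzrj


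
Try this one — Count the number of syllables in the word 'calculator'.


Break 'calculator' into syllables: cal-cu-la-tor -> cal | cu | la | tor = 4 syllables

4 syllables


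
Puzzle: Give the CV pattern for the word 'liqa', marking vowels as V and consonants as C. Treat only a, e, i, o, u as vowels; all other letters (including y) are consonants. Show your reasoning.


Letter mapping: l = C, i = V, q = C, a = V.

CVCV


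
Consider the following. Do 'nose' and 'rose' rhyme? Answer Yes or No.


Rime (stressed vowel + following sounds) of 'nose': -ose = /oʊz/
Rime of 'rose': -ose = /oʊz/
/oʊz/ and /oʊz/ are the same ending sound, so the words rhyme.

Yes


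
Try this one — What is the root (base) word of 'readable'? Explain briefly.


Remove suffix '-able' from 'readable' to get root 'read'.

read


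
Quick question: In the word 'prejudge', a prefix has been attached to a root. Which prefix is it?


The word 'prejudge' = 'pre' (prefix) + 'judge' (root). The prefix is 'pre'.

pre


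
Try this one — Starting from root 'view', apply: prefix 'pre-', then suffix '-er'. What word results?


Step 1: Add prefix 'pre-' to 'view' = 'preview'
Step 2: Add suffix '-er' to 'preview' = 'previewer'

previewer


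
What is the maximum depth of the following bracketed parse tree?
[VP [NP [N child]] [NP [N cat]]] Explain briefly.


Count bracket nesting levels:
'[' at pos 0: depth = 1
'[' at pos 4: depth = 2
'[' at pos 8: depth = 3
'[' at pos 19: depth = 2
'[' at pos 23: depth = 3
Maximum depth reached: 3

3


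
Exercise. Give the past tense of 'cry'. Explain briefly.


Apply rule: Change -y to -ied. 'cry' becomes 'cried'.

cried


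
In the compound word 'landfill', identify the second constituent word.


Split 'landfill' into 'land' + 'fill'. The second part is 'fill'.

fill


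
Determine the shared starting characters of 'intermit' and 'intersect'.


Compare from the start: 5 characters match: 'inter'. Mismatch at position 6: 'm' vs 's'.

inter


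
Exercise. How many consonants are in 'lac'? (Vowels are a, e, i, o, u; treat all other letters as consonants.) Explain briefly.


Consonants in 'lac': l, c = 2 consonants.

2


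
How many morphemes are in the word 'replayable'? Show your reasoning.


Decomposition: re- (prefix) + play (root) + -able (suffix) = 3 morpheme(s)

3 morphemes


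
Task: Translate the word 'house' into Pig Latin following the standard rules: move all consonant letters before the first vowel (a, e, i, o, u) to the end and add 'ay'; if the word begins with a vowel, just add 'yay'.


'house': move consonant cluster 'h' to end and add 'ay': 'ousehay'.

ousehay


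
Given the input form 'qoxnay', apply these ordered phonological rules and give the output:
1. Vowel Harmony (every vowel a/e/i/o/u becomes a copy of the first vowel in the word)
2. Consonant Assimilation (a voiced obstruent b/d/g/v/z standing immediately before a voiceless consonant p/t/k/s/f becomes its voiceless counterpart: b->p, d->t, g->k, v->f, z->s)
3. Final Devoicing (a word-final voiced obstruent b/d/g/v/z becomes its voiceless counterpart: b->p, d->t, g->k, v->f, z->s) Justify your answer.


Starting form: 'qoxnay'
Rule 1: Vowel Harmony: all vowels become 'o' (matching first vowel). 'qoxnay' -> 'qoxnoy'
Rule 2: Consonant Assimilation: no voiced obstruent (b/d/g/v/z) stands immediately before a voiceless consonant (p/t/k/s/f). No change.
Rule 3: Final Devoicing: final consonant 'y' is not one of the voiced obstruents b/d/g/v/z. No change.
Final form: 'qoxnoy'

qoxnoy


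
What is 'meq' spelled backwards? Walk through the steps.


Reverse 'meq' character by character: 'qem'.

qem


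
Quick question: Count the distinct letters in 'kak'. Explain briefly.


Unique letters in 'kak': {a, k} = 2 distinct letters.

2


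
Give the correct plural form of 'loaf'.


Apply rule: Change -f to -ves. 'loaf' becomes 'loaves'.

loaves


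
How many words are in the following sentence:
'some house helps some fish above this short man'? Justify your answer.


Split into words: some | house | helps | some | fish | above | this | short | man = 9 words.

9


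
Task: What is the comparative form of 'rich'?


Apply comparative formation (add -er): 'rich' -> 'richer'.

richer


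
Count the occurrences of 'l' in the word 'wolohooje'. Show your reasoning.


Letter 'l' in 'wolohooje': found at position(s) 3 = 1 occurrence(s).

1


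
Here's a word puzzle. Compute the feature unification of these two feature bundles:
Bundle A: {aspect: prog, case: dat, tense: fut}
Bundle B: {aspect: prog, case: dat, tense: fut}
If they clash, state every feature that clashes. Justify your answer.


Compare features:
aspect: A=prog vs B=prog -> unified: prog
case: A=dat vs B=dat -> unified: dat
tense: A=fut vs B=fut -> unified: fut
No clashes found.

Unified: {aspect: prog, case: dat, tense: fut}


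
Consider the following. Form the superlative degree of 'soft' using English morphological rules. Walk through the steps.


Apply superlative formation (add -est): 'soft' -> 'softest'.

softest


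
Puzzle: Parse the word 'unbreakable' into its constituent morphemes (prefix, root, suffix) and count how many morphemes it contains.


Step 1: Identify prefix: 'un' (meaning: not/reverse)
Step 2: Identify root: 'break'
Step 3: Identify suffix(es): 'able'
Decomposition: un- (prefix: not/reverse) + break (root) + -able (suffix: capable of)
Total morphemes: 3

3 morphemes (un- (prefix: not/reverse) + break (root) + -able (suffix: capable of))


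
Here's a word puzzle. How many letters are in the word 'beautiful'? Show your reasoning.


Spell out 'beautiful' and number each letter: b(1), e(2), a(3), u(4), t(5), i(6), f(7), u(8), l(9). Total: 9 letters.

9


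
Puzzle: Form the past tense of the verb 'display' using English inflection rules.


Apply rule: Add -ed. 'display' becomes 'displayed'.

displayed


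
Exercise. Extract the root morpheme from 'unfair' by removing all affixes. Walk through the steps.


Remove prefix 'un' from 'unfair' to get root 'fair'.

fair


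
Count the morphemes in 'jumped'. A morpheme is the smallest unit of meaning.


Decomposition: jump (root) + -ed (suffix) = 2 morpheme(s)

2 morphemes


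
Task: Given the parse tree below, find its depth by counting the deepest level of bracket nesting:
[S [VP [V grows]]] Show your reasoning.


Count bracket nesting levels:
'[' at pos 0: depth = 1
'[' at pos 3: depth = 2
'[' at pos 7: depth = 3
Maximum depth reached: 3

3


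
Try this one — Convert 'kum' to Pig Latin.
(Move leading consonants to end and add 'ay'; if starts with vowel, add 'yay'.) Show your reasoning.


'kum': move consonant cluster 'k' to end and add 'ay': 'umkay'.

umkay


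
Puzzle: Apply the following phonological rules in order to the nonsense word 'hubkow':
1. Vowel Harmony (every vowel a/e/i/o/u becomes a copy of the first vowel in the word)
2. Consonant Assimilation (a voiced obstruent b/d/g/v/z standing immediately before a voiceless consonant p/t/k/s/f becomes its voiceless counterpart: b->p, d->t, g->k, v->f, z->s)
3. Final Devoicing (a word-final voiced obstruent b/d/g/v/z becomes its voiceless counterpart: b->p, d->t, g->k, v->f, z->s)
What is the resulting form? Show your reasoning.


Starting form: 'hubkow'
Rule 1: Vowel Harmony: all vowels become 'u' (matching first vowel). 'hubkow' -> 'hubkuw'
Rule 2: Consonant Assimilation: voiced obstruent before voiceless consonant becomes voiceless ('bk' -> 'pk'). 'hubkuw' -> 'hupkuw'
Rule 3: Final Devoicing: final consonant 'w' is not one of the voiced obstruents b/d/g/v/z. No change.
Final form: 'hupkuw'

hupkuw


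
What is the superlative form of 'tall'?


Apply superlative formation (add -est): 'tall' -> 'tallest'.

tallest


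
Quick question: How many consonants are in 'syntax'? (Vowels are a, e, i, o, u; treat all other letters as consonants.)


Consonants in 'syntax': s, y, n, t, x = 5 consonants.

5


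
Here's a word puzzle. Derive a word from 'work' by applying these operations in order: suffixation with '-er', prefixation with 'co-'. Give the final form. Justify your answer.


Step 1: Add suffix '-er' to 'work' = 'worker'
Step 2: Add prefix 'co-' to 'worker' = 'coworker'

coworker


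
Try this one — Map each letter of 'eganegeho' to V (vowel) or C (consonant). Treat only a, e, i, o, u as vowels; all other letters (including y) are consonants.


Letter mapping: e = V, g = C, a = V, n = C, e = V, g = C, e = V, h = C, o = V.

VCVCVCVCV


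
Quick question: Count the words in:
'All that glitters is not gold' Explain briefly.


Split into words: All | that | glitters | is | not | gold = 6 words.

6


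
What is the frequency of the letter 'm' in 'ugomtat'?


Letter 'm' in 'ugomtat': found at position(s) 4 = 1 occurrence(s).

1


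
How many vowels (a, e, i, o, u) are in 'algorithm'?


Vowels in 'algorithm': a, o, i = 3 vowels.

3


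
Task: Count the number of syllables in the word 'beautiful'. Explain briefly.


Break 'beautiful' into syllables: beau-ti-ful -> beau | ti | ful = 3 syllables

3 syllables


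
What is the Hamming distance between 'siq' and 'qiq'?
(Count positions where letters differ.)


Alignment:
Position 1: 's' vs 'q' = DIFFER
Position 2: 'i' vs 'i' = match
Position 3: 'q' vs 'q' = match
Total differences: 1

1


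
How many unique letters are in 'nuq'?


Unique letters in 'nuq': {n, q, u} = 3 distinct letters.

3


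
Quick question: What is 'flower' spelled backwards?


Reverse 'flower' character by character: 'rewolf'.

rewolf


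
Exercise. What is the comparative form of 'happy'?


Apply comparative formation (consonant + y: change y to i, add -er): 'happy' -> 'happier'.

happier


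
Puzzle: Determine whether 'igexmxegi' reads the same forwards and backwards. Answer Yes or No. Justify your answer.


Forward: 'igexmxegi'
Reversed: 'igexmxegi'
They are identical.

Yes


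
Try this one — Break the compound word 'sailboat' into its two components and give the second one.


Split 'sailboat' into 'sail' + 'boat'. The second part is 'boat'.

boat


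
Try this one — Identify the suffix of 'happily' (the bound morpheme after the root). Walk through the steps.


The word 'happily' = 'happy' (root) + '-ly' (suffix). The suffix is '-ly'.

ly


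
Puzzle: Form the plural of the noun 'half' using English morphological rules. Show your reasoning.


Apply rule: Change -f to -ves. 'half' becomes 'halves'.

halves


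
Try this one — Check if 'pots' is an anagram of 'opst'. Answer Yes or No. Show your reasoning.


Sorted letters of 'pots': 'opst'
Sorted letters of 'opst': 'opst'
They match.

Yes


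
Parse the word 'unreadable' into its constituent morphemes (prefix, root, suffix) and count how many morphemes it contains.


Step 1: Identify prefix: 'un' (meaning: not/reverse)
Step 2: Identify root: 'read'
Step 3: Identify suffix(es): 'able'
Decomposition: un- (prefix: not/reverse) + read (root) + -able (suffix: capable of)
Total morphemes: 3

3 morphemes (un- (prefix: not/reverse) + read (root) + -able (suffix: capable of))


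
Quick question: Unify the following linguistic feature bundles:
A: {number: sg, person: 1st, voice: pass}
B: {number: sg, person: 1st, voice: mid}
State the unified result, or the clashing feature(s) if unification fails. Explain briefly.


Compare features:
number: A=sg vs B=sg -> unified: sg
person: A=1st vs B=1st -> unified: 1st
voice: A=pass vs B=mid -> CLASH
Clash detected on feature 'voice' (pass vs mid); unification fails.

CLASH on 'voice' (pass vs mid)


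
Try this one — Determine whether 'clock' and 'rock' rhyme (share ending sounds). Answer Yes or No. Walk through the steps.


Rime (stressed vowel + following sounds) of 'clock': -ock = /ɒk/
Rime of 'rock': -ock = /ɒk/
/ɒk/ and /ɒk/ are the same ending sound, so the words rhyme.

Yes


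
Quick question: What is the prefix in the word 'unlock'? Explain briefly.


The word 'unlock' = 'un' (prefix) + 'lock' (root). The prefix is 'un'.

un


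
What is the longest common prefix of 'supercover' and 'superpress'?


Compare from the start: 5 characters match: 'super'. Mismatch at position 6: 'c' vs 'p'.

super


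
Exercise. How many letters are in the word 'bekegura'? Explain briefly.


Spell out 'bekegura' and number each letter: b(1), e(2), k(3), e(4), g(5), u(6), r(7), a(8). Total: 8 letters.

8


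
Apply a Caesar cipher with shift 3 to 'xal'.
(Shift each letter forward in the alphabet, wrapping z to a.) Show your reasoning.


Shift each letter by 3: x -> a, a -> d, l -> o. Result: 'ado'.

ado


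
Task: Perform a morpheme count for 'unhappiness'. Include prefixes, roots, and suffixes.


Decomposition: un- (prefix) + happy (root) + -ness (suffix) = 3 morpheme(s)

3 morphemes


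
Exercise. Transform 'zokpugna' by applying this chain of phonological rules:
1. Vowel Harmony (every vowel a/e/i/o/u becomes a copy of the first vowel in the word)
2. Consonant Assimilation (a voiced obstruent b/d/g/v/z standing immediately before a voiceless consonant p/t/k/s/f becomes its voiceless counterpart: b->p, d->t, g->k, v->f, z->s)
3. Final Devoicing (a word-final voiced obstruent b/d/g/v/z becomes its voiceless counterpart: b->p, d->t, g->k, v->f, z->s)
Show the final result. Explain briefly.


Starting form: 'zokpugna'
Rule 1: Vowel Harmony: all vowels become 'o' (matching first vowel). 'zokpugna' -> 'zokpogno'
Rule 2: Consonant Assimilation: no voiced obstruent (b/d/g/v/z) stands immediately before a voiceless consonant (p/t/k/s/f). No change.
Rule 3: Final Devoicing: the word ends in the vowel 'o', not a consonant. No change.
Final form: 'zokpogno'

zokpogno


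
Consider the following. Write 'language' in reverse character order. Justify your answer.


Reverse 'language' character by character: 'egaugnal'.

egaugnal


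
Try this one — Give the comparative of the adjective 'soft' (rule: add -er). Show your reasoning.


Apply comparative formation (add -er): 'soft' -> 'softer'.

softer


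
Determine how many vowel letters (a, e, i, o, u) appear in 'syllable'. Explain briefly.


Vowels in 'syllable': a, e = 2 vowels.

2


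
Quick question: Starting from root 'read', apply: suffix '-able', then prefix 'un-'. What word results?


Step 1: Add suffix '-able' to 'read' = 'readable'
Step 2: Add prefix 'un-' to 'readable' = 'unreadable'

unreadable


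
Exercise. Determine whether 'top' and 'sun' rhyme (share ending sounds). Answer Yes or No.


Rime (stressed vowel + following sounds) of 'top': -op = /ɒp/
Rime of 'sun': -un = /ʌn/
/ɒp/ and /ʌn/ are different ending sounds, so the words do not rhyme.

No


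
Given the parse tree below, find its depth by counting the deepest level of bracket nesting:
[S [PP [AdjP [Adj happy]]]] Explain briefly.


Count bracket nesting levels:
'[' at pos 0: depth = 1
'[' at pos 3: depth = 2
'[' at pos 7: depth = 3
'[' at pos 13: depth = 4
Maximum depth reached: 4

4


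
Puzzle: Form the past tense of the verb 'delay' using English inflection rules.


Apply rule: Add -ed. 'delay' becomes 'delayed'.

delayed


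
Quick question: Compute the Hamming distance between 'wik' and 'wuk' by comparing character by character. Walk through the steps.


Alignment:
Position 1: 'w' vs 'w' = match
Position 2: 'i' vs 'u' = DIFFER
Position 3: 'k' vs 'k' = match
Total differences: 1

1


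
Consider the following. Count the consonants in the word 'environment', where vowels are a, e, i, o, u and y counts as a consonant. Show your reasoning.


Consonants in 'environment': n, v, r, n, m, n, t = 7 consonants.

7


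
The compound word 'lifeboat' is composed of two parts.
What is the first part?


Split 'lifeboat' into 'life' + 'boat'. The first part is 'life'.

life


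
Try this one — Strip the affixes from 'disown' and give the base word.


Remove prefix 'dis' from 'disown' to get root 'own'.

own


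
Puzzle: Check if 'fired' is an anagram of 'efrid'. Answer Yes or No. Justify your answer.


Sorted letters of 'fired': 'defir'
Sorted letters of 'efrid': 'defir'
They match.

Yes


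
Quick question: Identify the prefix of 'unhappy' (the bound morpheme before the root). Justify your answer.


The word 'unhappy' = 'un' (prefix) + 'happy' (root). The prefix is 'un'.

un


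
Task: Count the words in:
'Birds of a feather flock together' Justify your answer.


Split into words: Birds | of | a | feather | flock | together = 6 words.

6


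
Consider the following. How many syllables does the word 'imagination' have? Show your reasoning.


Break 'imagination' into syllables: i-mag-i-na-tion -> i | mag | i | na | tion = 5 syllables

5 syllables


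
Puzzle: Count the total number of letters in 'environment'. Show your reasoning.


Spell out 'environment' and number each letter: e(1), n(2), v(3), i(4), r(5), o(6), n(7), m(8), e(9), n(10), t(11). Total: 11 letters.

11


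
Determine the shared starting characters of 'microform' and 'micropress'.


Compare from the start: 5 characters match: 'micro'. Mismatch at position 6: 'f' vs 'p'.

micro


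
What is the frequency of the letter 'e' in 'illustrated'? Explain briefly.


Letter 'e' in 'illustrated': found at position(s) 10 = 1 occurrence(s).

1


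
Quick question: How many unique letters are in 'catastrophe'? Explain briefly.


Unique letters in 'catastrophe': {a, c, e, h, o, p, r, s, t} = 9 distinct letters.

9


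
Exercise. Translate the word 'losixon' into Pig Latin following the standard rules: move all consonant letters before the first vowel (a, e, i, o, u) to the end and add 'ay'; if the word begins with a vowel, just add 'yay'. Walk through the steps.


'losixon': move consonant cluster 'l' to end and add 'ay': 'osixonlay'.

osixonlay


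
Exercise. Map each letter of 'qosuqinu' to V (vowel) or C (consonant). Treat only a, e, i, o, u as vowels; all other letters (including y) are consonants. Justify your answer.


Letter mapping: q = C, o = V, s = C, u = V, q = C, i = V, n = C, u = V.

CVCVCVCV


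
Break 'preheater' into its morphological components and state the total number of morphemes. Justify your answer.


Step 1: Identify prefix: 'pre' (meaning: before)
Step 2: Identify root: 'heat'
Step 3: Identify suffix(es): 'er'
Decomposition: pre- (prefix: before) + heat (root) + -er (suffix: one who)
Total morphemes: 3

3 morphemes (pre- (prefix: before) + heat (root) + -er (suffix: one who))


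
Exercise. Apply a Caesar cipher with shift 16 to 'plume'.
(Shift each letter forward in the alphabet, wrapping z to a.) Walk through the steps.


Shift each letter by 16: p -> f, l -> b, u -> k, m -> c, e -> u. Result: 'fbkcu'.

fbkcu


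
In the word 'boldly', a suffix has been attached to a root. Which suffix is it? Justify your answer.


The word 'boldly' = 'bold' (root) + '-ly' (suffix). The suffix is '-ly'.

ly


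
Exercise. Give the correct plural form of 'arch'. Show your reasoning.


Apply rule: Add -es (sibilant/fricative ending). 'arch' becomes 'arches'.

arches


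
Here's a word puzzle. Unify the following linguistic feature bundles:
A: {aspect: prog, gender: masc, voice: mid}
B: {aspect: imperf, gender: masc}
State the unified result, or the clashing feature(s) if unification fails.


Compare features:
aspect: A=prog vs B=imperf -> CLASH
gender: A=masc vs B=masc -> unified: masc
voice: A=mid vs B=_ -> unified: mid
Clash detected on feature 'aspect' (prog vs imperf); unification fails.

CLASH on 'aspect' (prog vs imperf)


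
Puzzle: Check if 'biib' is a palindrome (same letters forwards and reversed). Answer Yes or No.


Forward: 'biib'
Reversed: 'biib'
They are identical.

Yes


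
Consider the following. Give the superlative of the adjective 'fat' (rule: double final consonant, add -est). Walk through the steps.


Apply superlative formation (double final consonant, add -est): 'fat' -> 'fattest'.

fattest


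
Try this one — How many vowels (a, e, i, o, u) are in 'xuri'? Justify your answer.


Vowels in 'xuri': u, i = 2 vowels.

2


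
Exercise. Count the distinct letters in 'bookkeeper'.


Unique letters in 'bookkeeper': {b, e, k, o, p, r} = 6 distinct letters.

6


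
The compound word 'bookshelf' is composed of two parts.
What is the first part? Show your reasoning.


Split 'bookshelf' into 'book' + 'shelf'. The first part is 'book'.

book


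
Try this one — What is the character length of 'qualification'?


Spell out 'qualification' and number each letter: q(1), u(2), a(3), l(4), i(5), f(6), i(7), c(8), a(9), t(10), i(11), o(12), n(13). Total: 13 letters.

13


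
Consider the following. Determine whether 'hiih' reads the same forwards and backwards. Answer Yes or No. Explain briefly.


Forward: 'hiih'
Reversed: 'hiih'
They are identical.

Yes


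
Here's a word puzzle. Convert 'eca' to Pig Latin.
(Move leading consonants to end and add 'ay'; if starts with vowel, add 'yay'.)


'eca' starts with a vowel, so add 'yay': 'ecayay'.

ecayay


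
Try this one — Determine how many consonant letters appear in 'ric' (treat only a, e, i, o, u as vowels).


Consonants in 'ric': r, c = 2 consonants.

2


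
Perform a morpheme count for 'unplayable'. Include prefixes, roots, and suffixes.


Decomposition: un- (prefix) + play (root) + -able (suffix) = 3 morpheme(s)

3 morphemes


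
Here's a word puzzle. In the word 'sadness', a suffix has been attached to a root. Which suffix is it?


The word 'sadness' = 'sad' (root) + '-ness' (suffix). The suffix is '-ness'.

ness


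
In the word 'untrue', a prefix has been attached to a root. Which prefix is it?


The word 'untrue' = 'un' (prefix) + 'true' (root). The prefix is 'un'.

un


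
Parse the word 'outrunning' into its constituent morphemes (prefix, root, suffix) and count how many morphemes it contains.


Step 1: Identify prefix: 'out' (meaning: surpass)
Step 2: Identify root: 'run'
Step 3: Identify suffix(es): 'ing'
Decomposition: out- (prefix: surpass) + run (root) + -ing (suffix: ongoing action)
Total morphemes: 3

3 morphemes (out- (prefix: surpass) + run (root) + -ing (suffix: ongoing action))
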